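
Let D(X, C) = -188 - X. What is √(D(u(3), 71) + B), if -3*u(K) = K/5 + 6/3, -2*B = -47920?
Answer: √5348895/15 ≈ 154.18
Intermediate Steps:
B = 23960 (B = -½*(-47920) = 23960)
u(K) = -⅔ - K/15 (u(K) = -(K/5 + 6/3)/3 = -(K*(⅕) + 6*(⅓))/3 = -(K/5 + 2)/3 = -(2 + K/5)/3 = -⅔ - K/15)
√(D(u(3), 71) + B) = √((-188 - (-⅔ - 1/15*3)) + 23960) = √((-188 - (-⅔ - ⅕)) + 23960) = √((-188 - 1*(-13/15)) + 23960) = √((-188 + 13/15) + 23960) = √(-2807/15 + 23960) = √(356593/15) = √5348895/15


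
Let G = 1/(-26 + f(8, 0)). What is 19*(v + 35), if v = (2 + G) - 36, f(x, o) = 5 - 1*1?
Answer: 399/22 ≈ 18.136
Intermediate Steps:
f(x, o) = 4 (f(x, o) = 5 - 1 = 4)
G = -1/22 (G = 1/(-26 + 4) = 1/(-22) = -1/22 ≈ -0.045455)
v = -749/22 (v = (2 - 1/22) - 36 = 43/22 - 36 = -749/22 ≈ -34.045)
19*(v + 35) = 19*(-749/22 + 35) = 19*(21/22) = 399/22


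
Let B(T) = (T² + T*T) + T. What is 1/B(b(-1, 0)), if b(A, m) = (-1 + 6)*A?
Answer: 1/45 ≈ 0.022222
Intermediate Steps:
b(A, m) = 5*A
B(T) = T + 2*T² (B(T) = (T² + T²) + T = 2*T² + T = T + 2*T²)
1/B(b(-1, 0)) = 1/((5*(-1))*(1 + 2*(5*(-1)))) = 1/(-5*(1 + 2*(-5))) = 1/(-5*(1 - 10)) = 1/(-5*(-9)) = 1/45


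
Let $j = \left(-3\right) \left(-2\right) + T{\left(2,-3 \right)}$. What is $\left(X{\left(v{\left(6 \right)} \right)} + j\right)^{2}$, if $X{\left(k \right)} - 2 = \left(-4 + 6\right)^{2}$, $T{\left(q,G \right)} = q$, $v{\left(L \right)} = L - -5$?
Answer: $196$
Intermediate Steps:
$v{\left(L \right)} = 5 + L$ ($v{\left(L \right)} = L + 5 = 5 + L$)
$X{\left(k \right)} = 6$ ($X{\left(k \right)} = 2 + \left(-4 + 6\right)^{2} = 2 + 2^{2} = 2 + 4 = 6$)
$j = 8$ ($j = \left(-3\right) \left(-2\right) + 2 = 6 + 2 = 8$)
$\left(X{\left(v{\left(6 \right)} \right)} + j\right)^{2} = \left(6 + 8\right)^{2} = 14^{2} = 196$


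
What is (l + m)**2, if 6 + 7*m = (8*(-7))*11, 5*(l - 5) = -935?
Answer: 3594816/49 ≈ 73364.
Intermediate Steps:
l = -182 (l = 5 + (1/5)*(-935) = 5 - 187 = -182)
m = -622/7 (m = -6/7 + ((8*(-7))*11)/7 = -6/7 + (-56*11)/7 = -6/7 + (1/7)*(-616) = -6/7 - 88 = -622/7 ≈ -88.857)
(l + m)**2 = (-182 - 622/7)**2 = (-1896/7)**2 = 3594816/49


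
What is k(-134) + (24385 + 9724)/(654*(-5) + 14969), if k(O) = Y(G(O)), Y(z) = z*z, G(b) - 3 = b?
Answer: 200800648/11699 ≈ 17164.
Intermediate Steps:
G(b) = 3 + b
Y(z) = z²
k(O) = (3 + O)²
k(-134) + (24385 + 9724)/(654*(-5) + 14969) = (3 - 134)² + (24385 + 9724)/(654*(-5) + 14969) = (-131)² + 34109/(-3270 + 14969) = 17161 + 34109/11699 = 200800648/11699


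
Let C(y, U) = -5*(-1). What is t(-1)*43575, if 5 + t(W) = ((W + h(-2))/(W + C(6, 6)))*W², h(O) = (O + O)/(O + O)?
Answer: -217875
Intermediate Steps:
C(y, U) = 5
h(O) = 1 (h(O) = (2*O)/((2*O)) = (2*O)*(1/(2*O)) = 1)
t(W) = -5 + W²*(1 + W)/(5 + W) (t(W) = -5 + ((W + 1)/(W + 5))*W² = -5 + ((1 + W)/(5 + W))*W² = -5 + W²*(1 + W)/(5 + W))
t(-1)*43575 = ((-25 + (-1)² + (-1)³ - 5*(-1))/(5 - 1))*43575 = ((-25 + 1 - 1 + 5)/4)*43575 = ((¼)*(-20))*43575 = -5*43575 = -217875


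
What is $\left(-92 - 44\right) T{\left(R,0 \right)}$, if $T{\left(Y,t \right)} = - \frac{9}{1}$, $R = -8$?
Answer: $1224$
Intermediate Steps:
$T{\left(Y,t \right)} = -9$ ($T{\left(Y,t \right)} = \left(-9\right) 1 = -9$)
$\left(-92 - 44\right) T{\left(R,0 \right)} = \left(-92 - 44\right) \left(-9\right) = \left(-136\right) \left(-9\right) = 1224$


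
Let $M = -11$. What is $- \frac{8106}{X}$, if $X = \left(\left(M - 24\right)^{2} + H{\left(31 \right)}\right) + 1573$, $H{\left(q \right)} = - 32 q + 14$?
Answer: $- \frac{579}{130} \approx -4.4538$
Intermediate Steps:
$H{\left(q \right)} = 14 - 32 q$
$X = 1820$ ($X = \left(\left(-11 - 24\right)^{2} + \left(14 - 992\right)\right) + 1573 = \left(\left(-35\right)^{2} + \left(14 - 992\right)\right) + 1573 = \left(1225 - 978\right) + 1573 = 247 + 1573 = 1820$)
$- \frac{8106}{X} = - \frac{8106}{1820} = \left(-8106\right) \frac{1}{1820} = - \frac{579}{130}$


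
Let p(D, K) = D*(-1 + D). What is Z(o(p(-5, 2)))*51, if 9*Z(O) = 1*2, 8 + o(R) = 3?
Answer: 34/3 ≈ 11.333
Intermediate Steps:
o(R) = -5 (o(R) = -8 + 3 = -5)
Z(O) = 2/9 (Z(O) = (1*2)/9 = (⅑)*2 = 2/9)
Z(o(p(-5, 2)))*51 = (2/9)*51 = 34/3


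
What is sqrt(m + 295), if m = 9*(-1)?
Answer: sqrt(286) ≈ 16.912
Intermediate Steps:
m = -9
sqrt(m + 295) = sqrt(-9 + 295) = sqrt(286)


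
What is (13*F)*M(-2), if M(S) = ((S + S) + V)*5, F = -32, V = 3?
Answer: 2080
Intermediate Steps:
M(S) = 15 + 10*S (M(S) = ((S + S) + 3)*5 = (2*S + 3)*5 = (3 + 2*S)*5 = 15 + 10*S)
(13*F)*M(-2) = (13*(-32))*(15 + 10*(-2)) = -416*(15 - 20) = -416*(-5) = 2080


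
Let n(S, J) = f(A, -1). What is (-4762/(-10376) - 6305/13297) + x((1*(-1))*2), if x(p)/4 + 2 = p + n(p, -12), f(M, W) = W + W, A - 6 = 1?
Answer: -1656686247/68984836 ≈ -24.015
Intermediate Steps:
A = 7 (A = 6 + 1 = 7)
f(M, W) = 2*W
n(S, J) = -2 (n(S, J) = 2*(-1) = -2)
x(p) = -16 + 4*p (x(p) = -8 + 4*(p - 2) = -8 + 4*(-2 + p) = -8 + (-8 + 4*p) = -16 + 4*p)
(-4762/(-10376) - 6305/13297) + x((1*(-1))*2) = (-4762/(-10376) - 6305/13297) + (-16 + 4*((1*(-1))*2)) = (-4762*(-1/10376) - 6305*1/13297) + (-16 + 4*(-1*2)) = (2381/5188 - 6305/13297) + (-16 + 4*(-2)) = -1050183/68984836 + (-16 - 8) = -1050183/68984836 - 24 = -1656686247/68984836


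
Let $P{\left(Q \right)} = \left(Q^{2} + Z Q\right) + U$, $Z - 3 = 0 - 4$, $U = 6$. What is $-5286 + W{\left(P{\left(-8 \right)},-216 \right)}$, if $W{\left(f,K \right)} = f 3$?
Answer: $-5052$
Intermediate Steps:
$Z = -1$ ($Z = 3 + \left(0 - 4\right) = 3 - 4 = -1$)
$P{\left(Q \right)} = 6 + Q^{2} - Q$ ($P{\left(Q \right)} = \left(Q^{2} - Q\right) + 6 = 6 + Q^{2} - Q$)
$W{\left(f,K \right)} = 3 f$
$-5286 + W{\left(P{\left(-8 \right)},-216 \right)} = -5286 + 3 \left(6 + \left(-8\right)^{2} - -8\right) = -5286 + 3 \left(6 + 64 + 8\right) = -5286 + 3 \cdot 78 = -5286 + 234 = -5052$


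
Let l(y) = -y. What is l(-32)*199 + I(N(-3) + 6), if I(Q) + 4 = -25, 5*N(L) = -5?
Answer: 6339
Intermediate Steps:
N(L) = -1 (N(L) = (⅕)*(-5) = -1)
I(Q) = -29 (I(Q) = -4 - 25 = -29)
l(-32)*199 + I(N(-3) + 6) = -1*(-32)*199 - 29 = 32*199 - 29 = 6368 - 29 = 6339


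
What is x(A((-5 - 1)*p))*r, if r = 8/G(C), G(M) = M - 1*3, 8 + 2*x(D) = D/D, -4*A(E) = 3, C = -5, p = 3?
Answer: 7/2 ≈ 3.5000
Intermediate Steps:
A(E) = -3/4 (A(E) = -1/4*3 = -3/4)
x(D) = -7/2 (x(D) = -4 + (D/D)/2 = -4 + (1/2)*1 = -4 + 1/2 = -7/2)
G(M) = -3 + M (G(M) = M - 3 = -3 + M)
r = -1 (r = 8/(-3 - 5) = 8/(-8) = 8*(-1/8) = -1)
x(A((-5 - 1)*p))*r = -7/2*(-1) = 7/2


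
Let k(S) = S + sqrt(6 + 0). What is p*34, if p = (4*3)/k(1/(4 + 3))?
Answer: -2856/293 + 19992*sqrt(6)/293 ≈ 157.39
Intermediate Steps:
k(S) = S + sqrt(6)
p = 12/(1/7 + sqrt(6)) (p = (4*3)/(1/(4 + 3) + sqrt(6)) = 12/(1/7 + sqrt(6)) ≈ 4.6290)
p*34 = (-84/293 + 588*sqrt(6)/293)*34 = -2856/293 + 19992*sqrt(6)/293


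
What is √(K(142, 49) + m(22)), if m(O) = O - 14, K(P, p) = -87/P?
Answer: √148958/142 ≈ 2.7180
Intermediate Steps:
m(O) = -14 + O
√(K(142, 49) + m(22)) = √(-87/142 + (-14 + 22)) = √(-87*1/142 + 8) = √(-87/142 + 8) = √(1049/142) = √148958/142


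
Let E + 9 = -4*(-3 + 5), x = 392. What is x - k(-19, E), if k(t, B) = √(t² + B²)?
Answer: 392 - 5*√26 ≈ 366.50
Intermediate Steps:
E = -17 (E = -9 - 4*(-3 + 5) = -9 - 4*2 = -9 - 8 = -17)
k(t, B) = √(B² + t²)
x - k(-19, E) = 392 - √((-17)² + (-19)²) = 392 - √(289 + 361) = 392 - √650 = 392 - 5*√26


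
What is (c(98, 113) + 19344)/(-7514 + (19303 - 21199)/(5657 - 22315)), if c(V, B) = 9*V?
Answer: -84231177/31291579 ≈ -2.6918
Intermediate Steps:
(c(98, 113) + 19344)/(-7514 + (19303 - 21199)/(5657 - 22315)) = (9*98 + 19344)/(-7514 + (19303 - 21199)/(5657 - 22315)) = (882 + 19344)/(-7514 - 1896/(-16658)) = 20226/(-7514 - 1896*(-1/16658)) = 20226/(-7514 + 948/8329) = 20226/(-62583158/8329) = 20226*(-8329/62583158) = -84231177/31291579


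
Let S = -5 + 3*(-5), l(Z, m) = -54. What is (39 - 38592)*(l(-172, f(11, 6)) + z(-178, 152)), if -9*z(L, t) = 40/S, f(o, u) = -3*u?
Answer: 6219884/3 ≈ 2.0733e+6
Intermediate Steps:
S = -20 (S = -5 - 15 = -20)
z(L, t) = 2/9 (z(L, t) = -40/(9*(-20)) = -40*(-1)/(9*20) = -1/9*(-2) = 2/9)
(39 - 38592)*(l(-172, f(11, 6)) + z(-178, 152)) = (39 - 38592)*(-54 + 2/9) = -38553*(-484/9) = 6219884/3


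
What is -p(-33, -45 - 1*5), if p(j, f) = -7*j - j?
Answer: -264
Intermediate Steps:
p(j, f) = -8*j
-p(-33, -45 - 1*5) = -(-8)*(-33) = -1*264 = -264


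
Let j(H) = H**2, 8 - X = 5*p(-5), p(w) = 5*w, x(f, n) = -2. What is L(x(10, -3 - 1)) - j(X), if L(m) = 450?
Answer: -17239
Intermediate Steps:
X = 133 (X = 8 - 5*5*(-5) = 8 - 5*(-25) = 8 - 1*(-125) = 8 + 125 = 133)
L(x(10, -3 - 1)) - j(X) = 450 - 1*133**2 = 450 - 1*17689 = 450 - 17689 = -17239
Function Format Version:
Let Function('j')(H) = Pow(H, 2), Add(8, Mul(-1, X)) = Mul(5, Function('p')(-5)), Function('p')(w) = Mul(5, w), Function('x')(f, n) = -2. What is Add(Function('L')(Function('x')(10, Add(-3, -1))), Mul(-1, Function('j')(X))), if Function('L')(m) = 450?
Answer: -17239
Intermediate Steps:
X = 133 (X = Add(8, Mul(-1, Mul(5, Mul(5, -5)))) = Add(8, Mul(-1, Mul(5, -25))) = Add(8, Mul(-1, -125)) = Add(8, 125) = 133)
Add(Function('L')(Function('x')(10, Add(-3, -1))), Mul(-1, Function('j')(X))) = Add(450, Mul(-1, Pow(133, 2))) = Add(450, Mul(-1, 17689)) = Add(450, -17689) = -17239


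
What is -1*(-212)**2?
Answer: -44944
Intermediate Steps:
-1*(-212)**2 = -1*44944 = -44944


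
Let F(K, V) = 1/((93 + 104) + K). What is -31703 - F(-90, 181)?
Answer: -3392222/107 ≈ -31703.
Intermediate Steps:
F(K, V) = 1/(197 + K)
-31703 - F(-90, 181) = -31703 - 1/(197 - 90) = -31703 - 1/107 = -3392222/107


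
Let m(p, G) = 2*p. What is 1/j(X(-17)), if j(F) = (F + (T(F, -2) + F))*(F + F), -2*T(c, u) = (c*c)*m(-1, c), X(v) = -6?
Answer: -1/288 ≈ -0.0034722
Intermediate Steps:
T(c, u) = c**2 (T(c, u) = -c*c*2*(-1)/2 = -c**2*(-2)/2 = -(-1)*c**2 = c**2)
j(F) = 2*F*(F**2 + 2*F) (j(F) = (F + (F**2 + F))*(F + F) = (F + (F + F**2))*(2*F) = (F**2 + 2*F)*(2*F) = 2*F*(F**2 + 2*F))
1/j(X(-17)) = 1/(2*(-6)**2*(2 - 6)) = 1/(2*36*(-4)) = 1/(-288) = -1/288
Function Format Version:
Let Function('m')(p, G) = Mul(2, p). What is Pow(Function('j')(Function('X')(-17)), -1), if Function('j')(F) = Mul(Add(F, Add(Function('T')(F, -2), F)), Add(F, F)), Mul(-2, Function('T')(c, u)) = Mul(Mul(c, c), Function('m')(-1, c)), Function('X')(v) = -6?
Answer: Rational(-1, 288) ≈ -0.0034722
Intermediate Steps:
Function('T')(c, u) = Pow(c, 2) (Function('T')(c, u) = Mul(Rational(-1, 2), Mul(Mul(c, c), Mul(2, -1))) = Mul(Rational(-1, 2), Mul(Pow(c, 2), -2)) = Mul(Rational(-1, 2), Mul(-2, Pow(c, 2))) = Pow(c, 2))
Function('j')(F) = Mul(2, F, Add(Pow(F, 2), Mul(2, F))) (Function('j')(F) = Mul(Add(F, Add(Pow(F, 2), F)), Add(F, F)) = Mul(Add(F, Add(F, Pow(F, 2))), Mul(2, F)) = Mul(Add(Pow(F, 2), Mul(2, F)), Mul(2, F)) = Mul(2, F, Add(Pow(F, 2), Mul(2, F))))
Pow(Function('j')(Function('X')(-17)), -1) = Pow(Mul(2, Pow(-6, 2), Add(2, -6)), -1) = Pow(Mul(2, 36, -4), -1) = Pow(-288, -1) = Rational(-1, 288)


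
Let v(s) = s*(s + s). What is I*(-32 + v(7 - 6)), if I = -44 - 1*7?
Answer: 1530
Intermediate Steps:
I = -51 (I = -44 - 7 = -51)
v(s) = 2*s² (v(s) = s*(2*s) = 2*s²)
I*(-32 + v(7 - 6)) = -51*(-32 + 2*(7 - 6)²) = -51*(-32 + 2*1²) = -51*(-32 + 2*1) = -51*(-32 + 2) = -51*(-30) = 1530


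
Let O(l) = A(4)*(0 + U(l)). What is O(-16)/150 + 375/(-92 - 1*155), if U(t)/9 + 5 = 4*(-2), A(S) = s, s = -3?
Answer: 10149/12350 ≈ 0.82178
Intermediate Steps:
A(S) = -3
U(t) = -117 (U(t) = -45 + 9*(4*(-2)) = -45 + 9*(-8) = -45 - 72 = -117)
O(l) = 351 (O(l) = -3*(0 - 117) = -3*(-117) = 351)
O(-16)/150 + 375/(-92 - 1*155) = 351/150 + 375/(-92 - 1*155) = 351*(1/150) + 375/(-92 - 155) = 117/50 + 375/(-247) = 117/50 + 375*(-1/247) = 117/50 - 375/247 = 10149/12350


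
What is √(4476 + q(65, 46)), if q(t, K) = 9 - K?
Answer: √4439 ≈ 66.626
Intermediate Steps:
√(4476 + q(65, 46)) = √(4476 + (9 - 1*46)) = √(4476 + (9 - 46)) = √(4476 - 37) = √4439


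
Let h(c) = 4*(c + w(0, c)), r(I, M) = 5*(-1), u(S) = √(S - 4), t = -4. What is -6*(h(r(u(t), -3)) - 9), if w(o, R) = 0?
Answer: 174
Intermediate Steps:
u(S) = √(-4 + S)
r(I, M) = -5
h(c) = 4*c (h(c) = 4*(c + 0) = 4*c)
-6*(h(r(u(t), -3)) - 9) = -6*(4*(-5) - 9) = -6*(-20 - 9) = -6*(-29) = 174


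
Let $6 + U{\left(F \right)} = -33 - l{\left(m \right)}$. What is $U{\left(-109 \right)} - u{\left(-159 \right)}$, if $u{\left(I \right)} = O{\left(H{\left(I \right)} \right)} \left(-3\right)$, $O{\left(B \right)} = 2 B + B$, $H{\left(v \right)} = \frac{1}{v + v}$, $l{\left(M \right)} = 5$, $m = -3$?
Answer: $- \frac{4667}{106} \approx -44.028$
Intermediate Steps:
$H{\left(v \right)} = \frac{1}{2 v}$
$O{\left(B \right)} = 3 B$
$U{\left(F \right)} = -44$ ($U{\left(F \right)} = -6 - 38 = -44$)
$u{\left(I \right)} = - \frac{9}{2 I}$ ($u{\left(I \right)} = 3 \frac{1}{2 I} \left(-3\right) = \frac{3}{2 I} \left(-3\right) = - \frac{9}{2 I}$)
$U{\left(-109 \right)} - u{\left(-159 \right)} = -44 - - \frac{9}{2 \left(-159\right)} = -44 - \left(- \frac{9}{2}\right) \left(- \frac{1}{159}\right) = -44 - \frac{3}{106} = - \frac{4667}{106}$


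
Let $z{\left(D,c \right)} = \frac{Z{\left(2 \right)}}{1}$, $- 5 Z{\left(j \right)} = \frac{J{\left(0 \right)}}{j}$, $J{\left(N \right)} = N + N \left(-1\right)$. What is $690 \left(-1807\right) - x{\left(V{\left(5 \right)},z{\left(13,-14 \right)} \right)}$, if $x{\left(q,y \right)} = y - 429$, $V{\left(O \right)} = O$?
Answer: $-1246401$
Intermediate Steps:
$J{\left(N \right)} = 0$ ($J{\left(N \right)} = N - N = 0$)
$Z{\left(j \right)} = 0$ ($Z{\left(j \right)} = - \frac{0 \frac{1}{j}}{5} = \left(- \frac{1}{5}\right) 0 = 0$)
$z{\left(D,c \right)} = 0$ ($z{\left(D,c \right)} = \frac{0}{1} = 0 \cdot 1 = 0$)
$x{\left(q,y \right)} = -429 + y$
$690 \left(-1807\right) - x{\left(V{\left(5 \right)},z{\left(13,-14 \right)} \right)} = 690 \left(-1807\right) - \left(-429 + 0\right) = -1246830 - -429 = -1246830 + 429 = -1246401$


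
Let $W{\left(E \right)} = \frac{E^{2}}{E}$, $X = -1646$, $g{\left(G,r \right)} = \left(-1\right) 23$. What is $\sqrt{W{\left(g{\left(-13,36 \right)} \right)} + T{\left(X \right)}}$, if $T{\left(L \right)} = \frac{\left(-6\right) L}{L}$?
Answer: $i \sqrt{29} \approx 5.3852 i$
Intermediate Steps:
$g{\left(G,r \right)} = -23$
$T{\left(L \right)} = -6$
$W{\left(E \right)} = E$
$\sqrt{W{\left(g{\left(-13,36 \right)} \right)} + T{\left(X \right)}} = \sqrt{-23 - 6} = \sqrt{-29} = i \sqrt{29}$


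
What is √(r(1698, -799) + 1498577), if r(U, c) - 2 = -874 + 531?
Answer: 2*√374559 ≈ 1224.0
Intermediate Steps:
r(U, c) = -341 (r(U, c) = 2 + (-874 + 531) = 2 - 343 = -341)
√(r(1698, -799) + 1498577) = √(-341 + 1498577) = √1498236 = 2*√374559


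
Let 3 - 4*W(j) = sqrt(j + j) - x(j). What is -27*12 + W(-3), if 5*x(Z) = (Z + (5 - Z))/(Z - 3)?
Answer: -7759/24 - I*sqrt(6)/4 ≈ -323.29 - 0.61237*I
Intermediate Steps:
x(Z) = 1/(-3 + Z) (x(Z) = ((Z + (5 - Z))/(Z - 3))/5 = (5/(-3 + Z))/5 = 1/(-3 + Z))
W(j) = 3/4 + 1/(4*(-3 + j)) - sqrt(2)*sqrt(j)/4 (W(j) = 3/4 - (sqrt(j + j) - 1/(-3 + j))/4 = 3/4 - (sqrt(2*j) - 1/(-3 + j))/4 = 3/4 - (sqrt(2)*sqrt(j) - 1/(-3 + j))/4 = 3/4 - (-1/(-3 + j) + sqrt(2)*sqrt(j))/4 = 3/4 + (1/(4*(-3 + j)) - sqrt(2)*sqrt(j)/4) = 3/4 + 1/(4*(-3 + j)) - sqrt(2)*sqrt(j)/4)
-27*12 + W(-3) = -27*12 + (1 + (-3 - 3)*(3 - sqrt(2)*sqrt(-3)))/(4*(-3 - 3)) = -324 + (1/4)*(1 - 6*(3 - sqrt(2)*I*sqrt(3)))/(-6) = -324 + (1/4)*(-1/6)*(1 - 6*(3 - I*sqrt(6))) = -324 + (1/4)*(-1/6)*(1 + (-18 + 6*I*sqrt(6))) = -324 + (1/4)*(-1/6)*(-17 + 6*I*sqrt(6)) = -324 + (17/24 - I*sqrt(6)/4) = -7759/24 - I*sqrt(6)/4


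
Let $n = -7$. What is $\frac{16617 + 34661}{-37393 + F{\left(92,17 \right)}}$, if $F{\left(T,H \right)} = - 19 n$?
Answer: $- \frac{25639}{18630} \approx -1.3762$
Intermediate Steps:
$F{\left(T,H \right)} = 133$ ($F{\left(T,H \right)} = \left(-19\right) \left(-7\right) = 133$)
$\frac{16617 + 34661}{-37393 + F{\left(92,17 \right)}} = \frac{16617 + 34661}{-37393 + 133} = \frac{51278}{-37260} = 51278 \left(- \frac{1}{37260}\right) = - \frac{25639}{18630}$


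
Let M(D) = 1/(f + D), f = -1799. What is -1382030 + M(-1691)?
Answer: -4823284701/3490 ≈ -1.3820e+6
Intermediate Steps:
M(D) = 1/(-1799 + D)
-1382030 + M(-1691) = -1382030 + 1/(-1799 - 1691) = -1382030 + 1/(-3490) = -1382030 - 1/3490 = -4823284701/3490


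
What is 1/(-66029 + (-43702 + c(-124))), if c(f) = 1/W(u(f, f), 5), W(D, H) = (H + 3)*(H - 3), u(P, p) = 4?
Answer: -16/1755695 ≈ -9.1132e-6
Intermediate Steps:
W(D, H) = (-3 + H)*(3 + H) (W(D, H) = (3 + H)*(-3 + H) = (-3 + H)*(3 + H))
c(f) = 1/16 (c(f) = 1/(-9 + 5**2) = 1/(-9 + 25) = 1/16)
1/(-66029 + (-43702 + c(-124))) = 1/(-66029 + (-43702 + 1/16)) = 1/(-66029 - 699231/16) = 1/(-1755695/16) = -16/1755695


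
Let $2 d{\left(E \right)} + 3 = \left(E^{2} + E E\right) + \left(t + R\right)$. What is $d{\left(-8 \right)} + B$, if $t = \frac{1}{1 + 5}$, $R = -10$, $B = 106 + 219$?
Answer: $\frac{4591}{12} \approx 382.58$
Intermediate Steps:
$B = 325$
$t = \frac{1}{6} \approx 0.16667$
$d{\left(E \right)} = - \frac{77}{12} + E^{2}$ ($d{\left(E \right)} = - \frac{3}{2} + \frac{\left(E^{2} + E E\right) + \left(\frac{1}{6} - 10\right)}{2} = - \frac{3}{2} + \frac{\left(E^{2} + E^{2}\right) - \frac{59}{6}}{2} = - \frac{3}{2} + \frac{2 E^{2} - \frac{59}{6}}{2} = - \frac{3}{2} + \frac{- \frac{59}{6} + 2 E^{2}}{2} = - \frac{3}{2} + \left(- \frac{59}{12} + E^{2}\right) = - \frac{77}{12} + E^{2}$)
$d{\left(-8 \right)} + B = \left(- \frac{77}{12} + \left(-8\right)^{2}\right) + 325 = \left(- \frac{77}{12} + 64\right) + 325 = \frac{691}{12} + 325 = \frac{4591}{12}$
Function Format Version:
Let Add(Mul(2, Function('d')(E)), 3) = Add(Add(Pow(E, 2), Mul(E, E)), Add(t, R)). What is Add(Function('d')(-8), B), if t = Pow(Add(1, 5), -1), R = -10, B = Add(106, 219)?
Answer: Rational(4591, 12) ≈ 382.58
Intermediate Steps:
B = 325
t = Rational(1, 6) (t = Pow(6, -1) = Rational(1, 6) ≈ 0.16667)
Function('d')(E) = Add(Rational(-77, 12), Pow(E, 2)) (Function('d')(E) = Add(Rational(-3, 2), Mul(Rational(1, 2), Add(Add(Pow(E, 2), Mul(E, E)), Add(Rational(1, 6), -10)))) = Add(Rational(-3, 2), Mul(Rational(1, 2), Add(Add(Pow(E, 2), Pow(E, 2)), Rational(-59, 6)))) = Add(Rational(-3, 2), Mul(Rational(1, 2), Add(Mul(2, Pow(E, 2)), Rational(-59, 6)))) = Add(Rational(-3, 2), Mul(Rational(1, 2), Add(Rational(-59, 6), Mul(2, Pow(E, 2))))) = Add(Rational(-3, 2), Add(Rational(-59, 12), Pow(E, 2))) = Add(Rational(-77, 12), Pow(E, 2)))
Add(Function('d')(-8), B) = Add(Add(Rational(-77, 12), Pow(-8, 2)), 325) = Add(Add(Rational(-77, 12), 64), 325) = Add(Rational(691, 12), 325) = Rational(4591, 12)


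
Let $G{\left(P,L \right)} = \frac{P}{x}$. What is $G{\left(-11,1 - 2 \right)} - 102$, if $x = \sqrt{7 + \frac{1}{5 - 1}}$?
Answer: $-102 - \frac{22 \sqrt{29}}{29} \approx -106.09$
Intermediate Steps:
$x = \frac{\sqrt{29}}{2}$ ($x = \sqrt{7 + \frac{1}{4}} = \sqrt{\frac{29}{4}} = \frac{\sqrt{29}}{2} \approx 2.6926$)
$G{\left(P,L \right)} = \frac{2 P \sqrt{29}}{29}$ ($G{\left(P,L \right)} = \frac{P}{\frac{1}{2} \sqrt{29}} = P \frac{2 \sqrt{29}}{29} = \frac{2 P \sqrt{29}}{29}$)
$G{\left(-11,1 - 2 \right)} - 102 = \frac{2}{29} \left(-11\right) \sqrt{29} - 102 = - \frac{22 \sqrt{29}}{29} - 102 = -102 - \frac{22 \sqrt{29}}{29}$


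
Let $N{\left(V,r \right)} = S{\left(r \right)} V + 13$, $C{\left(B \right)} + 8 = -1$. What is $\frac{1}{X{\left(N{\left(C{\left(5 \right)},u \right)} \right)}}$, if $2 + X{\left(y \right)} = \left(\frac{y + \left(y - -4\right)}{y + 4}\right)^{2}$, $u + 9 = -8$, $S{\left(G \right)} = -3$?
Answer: $\frac{121}{199} \approx 0.60804$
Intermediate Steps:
$u = -17$ ($u = -9 - 8 = -17$)
$C{\left(B \right)} = -9$ ($C{\left(B \right)} = -8 - 1 = -9$)
$N{\left(V,r \right)} = 13 - 3 V$ ($N{\left(V,r \right)} = - 3 V + 13 = 13 - 3 V$)
$X{\left(y \right)} = -2 + \frac{\left(4 + 2 y\right)^{2}}{\left(4 + y\right)^{2}}$ ($X{\left(y \right)} = -2 + \left(\frac{y + \left(y - -4\right)}{y + 4}\right)^{2} = -2 + \left(\frac{y + \left(y + 4\right)}{4 + y}\right)^{2} = -2 + \left(\frac{y + \left(4 + y\right)}{4 + y}\right)^{2} = -2 + \left(\frac{4 + 2 y}{4 + y}\right)^{2} = -2 + \frac{\left(4 + 2 y\right)^{2}}{\left(4 + y\right)^{2}}$)
$\frac{1}{X{\left(N{\left(C{\left(5 \right)},u \right)} \right)}} = \frac{1}{2 \frac{1}{16 + \left(13 - -27\right)^{2} + 8 \left(13 - -27\right)} \left(-8 + \left(13 - -27\right)^{2}\right)} = \frac{1}{2 \frac{1}{16 + \left(13 + 27\right)^{2} + 8 \left(13 + 27\right)} \left(-8 + \left(13 + 27\right)^{2}\right)} = \frac{1}{2 \frac{1}{16 + 40^{2} + 8 \cdot 40} \left(-8 + 40^{2}\right)} = \frac{1}{2 \frac{1}{16 + 1600 + 320} \left(-8 + 1600\right)} = \frac{1}{2 \cdot \frac{1}{1936} \cdot 1592} = \frac{1}{\frac{199}{121}} = \frac{121}{199}$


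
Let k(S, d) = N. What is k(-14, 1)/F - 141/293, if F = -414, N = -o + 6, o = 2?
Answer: -29773/60651 ≈ -0.49089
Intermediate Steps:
N = 4 (N = -1*2 + 6 = -2 + 6 = 4)
k(S, d) = 4
k(-14, 1)/F - 141/293 = 4/(-414) - 141/293 = 4*(-1/414) - 141*1/293 = -2/207 - 141/293 = -29773/60651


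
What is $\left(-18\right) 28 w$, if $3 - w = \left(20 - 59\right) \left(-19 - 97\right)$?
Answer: $2278584$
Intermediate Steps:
$w = -4521$ ($w = 3 - \left(20 - 59\right) \left(-19 - 97\right) = 3 - \left(-39\right) \left(-116\right) = 3 - 4524 = -4521$)
$\left(-18\right) 28 w = \left(-18\right) 28 \left(-4521\right) = \left(-504\right) \left(-4521\right) = 2278584$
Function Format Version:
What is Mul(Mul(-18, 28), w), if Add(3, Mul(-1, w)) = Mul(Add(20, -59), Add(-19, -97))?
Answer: 2278584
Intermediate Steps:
w = -4521 (w = Add(3, Mul(-1, Mul(Add(20, -59), Add(-19, -97)))) = Add(3, Mul(-1, Mul(-39, -116))) = Add(3, Mul(-1, 4524)) = Add(3, -4524) = -4521)
Mul(Mul(-18, 28), w) = Mul(Mul(-18, 28), -4521) = Mul(-504, -4521) = 2278584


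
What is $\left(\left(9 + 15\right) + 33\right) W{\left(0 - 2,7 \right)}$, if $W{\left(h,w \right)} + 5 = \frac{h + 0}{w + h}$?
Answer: $- \frac{1539}{5} \approx -307.8$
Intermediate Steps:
$W{\left(h,w \right)} = -5 + \frac{h}{h + w}$ ($W{\left(h,w \right)} = -5 + \frac{h + 0}{w + h} = -5 + \frac{h}{h + w}$)
$\left(\left(9 + 15\right) + 33\right) W{\left(0 - 2,7 \right)} = \left(\left(9 + 15\right) + 33\right) \frac{\left(-5\right) 7 - 4 \left(0 - 2\right)}{\left(0 - 2\right) + 7} = \left(24 + 33\right) \frac{-35 - -8}{-2 + 7} = 57 \frac{-35 + 8}{5} = 57 \cdot \frac{1}{5} \left(-27\right) = 57 \left(- \frac{27}{5}\right) = - \frac{1539}{5}$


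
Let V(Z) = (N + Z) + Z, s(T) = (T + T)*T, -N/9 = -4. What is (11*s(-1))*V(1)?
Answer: 836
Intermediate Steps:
N = 36 (N = -9*(-4) = 36)
s(T) = 2*T² (s(T) = (2*T)*T = 2*T²)
V(Z) = 36 + 2*Z (V(Z) = (36 + Z) + Z = 36 + 2*Z)
(11*s(-1))*V(1) = (11*(2*(-1)²))*(36 + 2*1) = (11*(2*1))*(36 + 2) = (11*2)*38 = 22*38 = 836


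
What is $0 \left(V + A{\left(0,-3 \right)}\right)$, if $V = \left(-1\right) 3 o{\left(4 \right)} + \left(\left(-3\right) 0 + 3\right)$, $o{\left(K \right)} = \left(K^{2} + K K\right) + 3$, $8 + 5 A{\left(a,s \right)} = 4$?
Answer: $0$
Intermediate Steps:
$A{\left(a,s \right)} = - \frac{4}{5}$ ($A{\left(a,s \right)} = - \frac{8}{5} + \frac{1}{5} \cdot 4 = - \frac{8}{5} + \frac{4}{5} = - \frac{4}{5}$)
$o{\left(K \right)} = 3 + 2 K^{2}$ ($o{\left(K \right)} = \left(K^{2} + K^{2}\right) + 3 = 2 K^{2} + 3 = 3 + 2 K^{2}$)
$V = -102$ ($V = \left(-1\right) 3 \left(3 + 2 \cdot 4^{2}\right) + \left(\left(-3\right) 0 + 3\right) = - 3 \left(3 + 2 \cdot 16\right) + \left(0 + 3\right) = - 3 \left(3 + 32\right) + 3 = \left(-3\right) 35 + 3 = -105 + 3 = -102$)
$0 \left(V + A{\left(0,-3 \right)}\right) = 0 \left(-102 - \frac{4}{5}\right) = 0 \left(- \frac{514}{5}\right) = 0$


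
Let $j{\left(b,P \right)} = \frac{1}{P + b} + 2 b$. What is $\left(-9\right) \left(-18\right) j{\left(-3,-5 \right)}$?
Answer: $- \frac{3969}{4} \approx -992.25$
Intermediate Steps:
$\left(-9\right) \left(-18\right) j{\left(-3,-5 \right)} = \left(-9\right) \left(-18\right) \frac{1 + 2 \left(-3\right)^{2} + 2 \left(-5\right) \left(-3\right)}{-5 - 3} = 162 \frac{1 + 2 \cdot 9 + 30}{-8} = 162 \left(- \frac{1 + 18 + 30}{8}\right) = 162 \left(\left(- \frac{1}{8}\right) 49\right) = 162 \left(- \frac{49}{8}\right) = - \frac{3969}{4}$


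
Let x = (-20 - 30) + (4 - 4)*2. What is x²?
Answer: 2500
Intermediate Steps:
x = -50 (x = -50 + 0*2 = -50 + 0 = -50)
x² = (-50)² = 2500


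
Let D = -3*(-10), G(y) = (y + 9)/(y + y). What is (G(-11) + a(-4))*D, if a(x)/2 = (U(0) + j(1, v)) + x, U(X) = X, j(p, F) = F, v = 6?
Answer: 1350/11 ≈ 122.73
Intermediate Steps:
G(y) = (9 + y)/(2*y) (G(y) = (9 + y)/((2*y)) = (9 + y)*(1/(2*y)) = (9 + y)/(2*y))
a(x) = 12 + 2*x (a(x) = 2*((0 + 6) + x) = 2*(6 + x) = 12 + 2*x)
D = 30
(G(-11) + a(-4))*D = ((½)*(9 - 11)/(-11) + (12 + 2*(-4)))*30 = ((½)*(-1/11)*(-2) + (12 - 8))*30 = (1/11 + 4)*30 = (45/11)*30 = 1350/11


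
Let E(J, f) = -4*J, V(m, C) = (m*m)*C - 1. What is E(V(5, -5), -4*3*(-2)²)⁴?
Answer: 64524128256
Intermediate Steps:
V(m, C) = -1 + C*m² (V(m, C) = m²*C - 1 = C*m² - 1 = -1 + C*m²)
E(V(5, -5), -4*3*(-2)²)⁴ = (-4*(-1 - 5*5²))⁴ = (-4*(-1 - 5*25))⁴ = (-4*(-1 - 125))⁴ = (-4*(-126))⁴ = 504⁴ = 64524128256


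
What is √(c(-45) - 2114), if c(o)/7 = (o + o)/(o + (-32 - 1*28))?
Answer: 2*I*√527 ≈ 45.913*I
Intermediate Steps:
c(o) = 14*o/(-60 + o) (c(o) = 7*((o + o)/(o + (-32 - 1*28))) = 7*((2*o)/(o + (-32 - 28))) = 7*((2*o)/(o - 60)) = 7*((2*o)/(-60 + o)) = 7*(2*o/(-60 + o)) = 14*o/(-60 + o))
√(c(-45) - 2114) = √(14*(-45)/(-60 - 45) - 2114) = √(14*(-45)/(-105) - 2114) = √(14*(-45)*(-1/105) - 2114) = √(6 - 2114) = √(-2108) = 2*I*√527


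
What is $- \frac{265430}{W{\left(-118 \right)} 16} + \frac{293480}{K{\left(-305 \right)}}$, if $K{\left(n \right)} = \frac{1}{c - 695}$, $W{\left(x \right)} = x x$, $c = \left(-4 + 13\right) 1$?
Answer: $- \frac{22426248506475}{111392} \approx -2.0133 \cdot 10^{8}$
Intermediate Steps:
$c = 9$ ($c = 9 \cdot 1 = 9$)
$W{\left(x \right)} = x^{2}$
$K{\left(n \right)} = - \frac{1}{686}$ ($K{\left(n \right)} = \frac{1}{9 - 695} = \frac{1}{-686} = - \frac{1}{686}$)
$- \frac{265430}{W{\left(-118 \right)} 16} + \frac{293480}{K{\left(-305 \right)}} = - \frac{265430}{\left(-118\right)^{2} \cdot 16} + \frac{293480}{- \frac{1}{686}} = - \frac{265430}{13924 \cdot 16} + 293480 \left(-686\right) = - \frac{265430}{222784} - 201327280 = \left(-265430\right) \frac{1}{222784} - 201327280 = - \frac{132715}{111392} - 201327280 = - \frac{22426248506475}{111392}$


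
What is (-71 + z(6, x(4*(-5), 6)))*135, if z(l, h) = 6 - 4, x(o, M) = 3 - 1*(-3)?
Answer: -9315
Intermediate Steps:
x(o, M) = 6 (x(o, M) = 3 + 3 = 6)
z(l, h) = 2
(-71 + z(6, x(4*(-5), 6)))*135 = (-71 + 2)*135 = -69*135 = -9315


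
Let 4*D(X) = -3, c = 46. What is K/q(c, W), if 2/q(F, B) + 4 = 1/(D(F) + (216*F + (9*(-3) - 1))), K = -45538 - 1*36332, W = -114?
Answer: 6488688720/39629 ≈ 1.6374e+5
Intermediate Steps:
K = -81870 (K = -45538 - 36332 = -81870)
D(X) = -¾ (D(X) = (¼)*(-3) = -¾)
q(F, B) = 2/(-4 + 1/(-115/4 + 216*F)) (q(F, B) = 2/(-4 + 1/(-¾ + (216*F + (9*(-3) - 1)))) = 2/(-4 + 1/(-¾ + (216*F + (-27 - 1)))) = 2/(-4 + 1/(-¾ + (216*F - 28))) = 2/(-4 + 1/(-¾ + (-28 + 216*F))) = 2/(-4 + 1/(-115/4 + 216*F)))
K/q(c, W) = -81870*8*(-29 + 216*46)/(115 - 864*46) = -81870*8*(-29 + 9936)/(115 - 39744) = -81870/((⅛)*(-39629)/9907) = -81870/((⅛)*(1/9907)*(-39629)) = -81870/(-39629/79256) = -81870*(-79256/39629) = 6488688720/39629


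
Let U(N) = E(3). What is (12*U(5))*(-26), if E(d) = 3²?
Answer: -2808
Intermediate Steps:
E(d) = 9
U(N) = 9
(12*U(5))*(-26) = (12*9)*(-26) = 108*(-26) = -2808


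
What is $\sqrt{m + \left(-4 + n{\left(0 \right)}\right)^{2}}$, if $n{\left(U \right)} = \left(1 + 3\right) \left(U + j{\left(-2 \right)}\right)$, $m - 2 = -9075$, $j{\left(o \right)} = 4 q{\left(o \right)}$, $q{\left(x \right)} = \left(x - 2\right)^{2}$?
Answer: $\sqrt{54431} \approx 233.3$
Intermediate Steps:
$q{\left(x \right)} = \left(-2 + x\right)^{2}$
$j{\left(o \right)} = 4 \left(-2 + o\right)^{2}$
$m = -9073$ ($m = 2 - 9075 = -9073$)
$n{\left(U \right)} = 256 + 4 U$ ($n{\left(U \right)} = \left(1 + 3\right) \left(U + 4 \left(-2 - 2\right)^{2}\right) = 4 \left(U + 4 \left(-4\right)^{2}\right) = 4 \left(U + 4 \cdot 16\right) = 4 \left(U + 64\right) = 4 \left(64 + U\right) = 256 + 4 U$)
$\sqrt{m + \left(-4 + n{\left(0 \right)}\right)^{2}} = \sqrt{-9073 + \left(-4 + \left(256 + 4 \cdot 0\right)\right)^{2}} = \sqrt{-9073 + \left(-4 + \left(256 + 0\right)\right)^{2}} = \sqrt{-9073 + \left(-4 + 256\right)^{2}} = \sqrt{-9073 + 252^{2}} = \sqrt{-9073 + 63504} = \sqrt{54431}$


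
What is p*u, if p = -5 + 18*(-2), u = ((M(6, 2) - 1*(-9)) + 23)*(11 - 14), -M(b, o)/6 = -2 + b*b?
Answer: -21156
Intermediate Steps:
M(b, o) = 12 - 6*b² (M(b, o) = -6*(-2 + b*b) = -6*(-2 + b²) = 12 - 6*b²)
u = 516 (u = (((12 - 6*6²) - 1*(-9)) + 23)*(11 - 14) = (((12 - 6*36) + 9) + 23)*(-3) = (((12 - 216) + 9) + 23)*(-3) = ((-204 + 9) + 23)*(-3) = (-195 + 23)*(-3) = -172*(-3) = 516)
p = -41 (p = -5 - 36 = -41)
p*u = -41*516 = -21156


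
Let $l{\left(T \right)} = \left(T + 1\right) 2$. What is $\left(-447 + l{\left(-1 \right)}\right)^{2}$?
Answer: $199809$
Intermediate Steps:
$l{\left(T \right)} = 2 + 2 T$ ($l{\left(T \right)} = \left(1 + T\right) 2 = 2 + 2 T$)
$\left(-447 + l{\left(-1 \right)}\right)^{2} = \left(-447 + \left(2 + 2 \left(-1\right)\right)\right)^{2} = \left(-447 + \left(2 - 2\right)\right)^{2} = \left(-447 + 0\right)^{2} = \left(-447\right)^{2} = 199809$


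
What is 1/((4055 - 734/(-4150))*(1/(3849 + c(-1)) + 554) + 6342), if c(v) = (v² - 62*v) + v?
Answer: 1623065/3656621027018 ≈ 4.4387e-7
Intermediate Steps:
c(v) = v² - 61*v
1/((4055 - 734/(-4150))*(1/(3849 + c(-1)) + 554) + 6342) = 1/((4055 - 734/(-4150))*(1/(3849 - (-61 - 1)) + 554) + 6342) = 1/((4055 - 734*(-1/4150))*(1/(3849 - 1*(-62)) + 554) + 6342) = 1/((4055 + 367/2075)*(1/(3849 + 62) + 554) + 6342) = 1/(8414492*(1/3911 + 554)/2075 + 6342) = 1/((8414492/2075)*(2166695/3911) + 6342) = 1/(3646327548788/1623065 + 6342) = 1/(3656621027018/1623065) = 1623065/3656621027018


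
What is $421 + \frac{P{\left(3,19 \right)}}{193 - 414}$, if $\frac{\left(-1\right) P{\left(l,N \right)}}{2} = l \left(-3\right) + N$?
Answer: $\frac{93061}{221} \approx 421.09$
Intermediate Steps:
$P{\left(l,N \right)} = - 2 N + 6 l$ ($P{\left(l,N \right)} = - 2 \left(l \left(-3\right) + N\right) = - 2 \left(- 3 l + N\right) = - 2 \left(N - 3 l\right) = - 2 N + 6 l$)
$421 + \frac{P{\left(3,19 \right)}}{193 - 414} = 421 + \frac{\left(-2\right) 19 + 6 \cdot 3}{193 - 414} = 421 + \frac{-38 + 18}{-221} = 421 - - \frac{20}{221} = 421 + \frac{20}{221} = \frac{93061}{221}$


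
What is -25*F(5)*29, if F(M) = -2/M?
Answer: 290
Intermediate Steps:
-25*F(5)*29 = -(-50)/5*29 = -25*(-⅖)*29 = 10*29 = 290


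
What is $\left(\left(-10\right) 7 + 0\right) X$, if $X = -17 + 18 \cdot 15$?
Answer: $-17710$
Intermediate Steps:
$X = 253$ ($X = -17 + 270 = 253$)
$\left(\left(-10\right) 7 + 0\right) X = \left(\left(-10\right) 7 + 0\right) 253 = \left(-70 + 0\right) 253 = \left(-70\right) 253 = -17710$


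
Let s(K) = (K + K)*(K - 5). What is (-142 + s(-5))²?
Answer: 1764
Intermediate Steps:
s(K) = 2*K*(-5 + K) (s(K) = (2*K)*(-5 + K) = 2*K*(-5 + K))
(-142 + s(-5))² = (-142 + 2*(-5)*(-5 - 5))² = (-142 + 2*(-5)*(-10))² = (-142 + 100)² = (-42)² = 1764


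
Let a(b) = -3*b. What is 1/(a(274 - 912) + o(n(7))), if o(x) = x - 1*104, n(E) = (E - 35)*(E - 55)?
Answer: 1/3154 ≈ 0.00031706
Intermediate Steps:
n(E) = (-55 + E)*(-35 + E) (n(E) = (-35 + E)*(-55 + E) = (-55 + E)*(-35 + E))
o(x) = -104 + x (o(x) = x - 104 = -104 + x)
1/(a(274 - 912) + o(n(7))) = 1/(-3*(274 - 912) + (-104 + (1925 + 7² - 90*7))) = 1/(-3*(-638) + (-104 + (1925 + 49 - 630))) = 1/(1914 + (-104 + 1344)) = 1/(1914 + 1240) = 1/3154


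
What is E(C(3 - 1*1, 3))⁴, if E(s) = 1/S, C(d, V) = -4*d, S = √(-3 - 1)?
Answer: 1/16 ≈ 0.062500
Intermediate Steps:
S = 2*I (S = √(-4) = 2*I ≈ 2.0*I)
E(s) = -I/2 (E(s) = 1/(2*I) = -I/2)
E(C(3 - 1*1, 3))⁴ = (-I/2)⁴ = 1/16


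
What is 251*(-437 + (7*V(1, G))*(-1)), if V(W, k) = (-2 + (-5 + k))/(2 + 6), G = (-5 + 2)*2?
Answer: -854655/8 ≈ -1.0683e+5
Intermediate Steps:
G = -6 (G = -3*2 = -6)
V(W, k) = -7/8 + k/8 (V(W, k) = (-7 + k)/8 = (-7 + k)*(⅛) = -7/8 + k/8)
251*(-437 + (7*V(1, G))*(-1)) = 251*(-437 + (7*(-7/8 + (⅛)*(-6)))*(-1)) = 251*(-437 + (7*(-7/8 - ¾))*(-1)) = 251*(-437 + (7*(-13/8))*(-1)) = 251*(-437 - 91/8*(-1)) = 251*(-437 + 91/8) = 251*(-3405/8) = -854655/8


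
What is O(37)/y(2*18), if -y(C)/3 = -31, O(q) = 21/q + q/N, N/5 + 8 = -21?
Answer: 1676/498945 ≈ 0.0033591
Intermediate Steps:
N = -145 (N = -40 + 5*(-21) = -40 - 105 = -145)
O(q) = 21/q - q/145 (O(q) = 21/q + q/(-145) = 21/q + q*(-1/145) = 21/q - q/145)
y(C) = 93 (y(C) = -3*(-31) = 93)
O(37)/y(2*18) = (21/37 - 1/145*37)/93 = (21*(1/37) - 37/145)*(1/93) = (21/37 - 37/145)*(1/93) = (1676/5365)*(1/93) = 1676/498945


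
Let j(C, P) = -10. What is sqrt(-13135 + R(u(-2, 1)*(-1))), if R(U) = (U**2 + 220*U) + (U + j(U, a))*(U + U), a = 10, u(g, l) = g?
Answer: I*sqrt(12723) ≈ 112.8*I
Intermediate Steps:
R(U) = U**2 + 220*U + 2*U*(-10 + U) (R(U) = (U**2 + 220*U) + (U - 10)*(U + U) = (U**2 + 220*U) + (-10 + U)*(2*U) = (U**2 + 220*U) + 2*U*(-10 + U) = U**2 + 220*U + 2*U*(-10 + U))
sqrt(-13135 + R(u(-2, 1)*(-1))) = sqrt(-13135 + (-2*(-1))*(200 + 3*(-2*(-1)))) = sqrt(-13135 + 2*(200 + 3*2)) = sqrt(-13135 + 2*(200 + 6)) = sqrt(-13135 + 2*206) = sqrt(-13135 + 412) = sqrt(-12723) = I*sqrt(12723)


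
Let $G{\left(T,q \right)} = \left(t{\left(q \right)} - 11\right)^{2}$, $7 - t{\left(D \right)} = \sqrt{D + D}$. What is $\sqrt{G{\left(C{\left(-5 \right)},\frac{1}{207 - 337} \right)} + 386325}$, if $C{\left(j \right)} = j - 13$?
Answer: $\frac{2 \sqrt{408072665 + 130 i \sqrt{65}}}{65} \approx 621.56 + 0.00079821 i$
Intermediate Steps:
$t{\left(D \right)} = 7 - \sqrt{2} \sqrt{D}$ ($t{\left(D \right)} = 7 - \sqrt{D + D} = 7 - \sqrt{2 D} = 7 - \sqrt{2} \sqrt{D}$)
$C{\left(j \right)} = -13 + j$ ($C{\left(j \right)} = j - 13 = -13 + j$)
$G{\left(T,q \right)} = \left(-4 - \sqrt{2} \sqrt{q}\right)^{2}$ ($G{\left(T,q \right)} = \left(\left(7 - \sqrt{2} \sqrt{q}\right) - 11\right)^{2} = \left(-4 - \sqrt{2} \sqrt{q}\right)^{2}$)
$\sqrt{G{\left(C{\left(-5 \right)},\frac{1}{207 - 337} \right)} + 386325} = \sqrt{\left(4 + \sqrt{2} \sqrt{\frac{1}{207 - 337}}\right)^{2} + 386325} = \sqrt{\left(4 + \sqrt{2} \sqrt{\frac{1}{-130}}\right)^{2} + 386325} = \sqrt{\left(4 + \sqrt{2} \sqrt{- \frac{1}{130}}\right)^{2} + 386325} = \sqrt{\left(4 + \sqrt{2} \frac{i \sqrt{130}}{130}\right)^{2} + 386325} = \sqrt{\left(4 + \frac{i \sqrt{65}}{65}\right)^{2} + 386325} = \sqrt{386325 + \left(4 + \frac{i \sqrt{65}}{65}\right)^{2}}$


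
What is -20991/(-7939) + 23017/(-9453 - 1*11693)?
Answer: 261143723/167878094 ≈ 1.5556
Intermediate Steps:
-20991/(-7939) + 23017/(-9453 - 1*11693) = -20991*(-1/7939) + 23017/(-9453 - 11693) = 20991/7939 + 23017/(-21146) = 20991/7939 + 23017*(-1/21146) = 20991/7939 - 23017/21146 = 261143723/167878094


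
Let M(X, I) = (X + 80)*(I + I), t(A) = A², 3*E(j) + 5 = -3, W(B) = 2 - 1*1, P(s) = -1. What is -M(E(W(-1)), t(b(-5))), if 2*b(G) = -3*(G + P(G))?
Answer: -12528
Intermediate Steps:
W(B) = 1 (W(B) = 2 - 1 = 1)
E(j) = -8/3 (E(j) = -5/3 + (⅓)*(-3) = -5/3 - 1 = -8/3)
b(G) = 3/2 - 3*G/2 (b(G) = (-3*(G - 1))/2 = (-3*(-1 + G))/2 = (3 - 3*G)/2 = 3/2 - 3*G/2)
M(X, I) = 2*I*(80 + X) (M(X, I) = (80 + X)*(2*I) = 2*I*(80 + X))
-M(E(W(-1)), t(b(-5))) = -2*(3/2 - 3/2*(-5))²*(80 - 8/3) = -2*(3/2 + 15/2)²*232/3 = -2*9²*232/3 = -2*81*232/3 = -1*12528 = -12528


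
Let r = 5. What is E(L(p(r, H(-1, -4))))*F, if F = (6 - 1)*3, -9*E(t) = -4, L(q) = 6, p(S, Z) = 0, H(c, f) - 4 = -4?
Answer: 20/3 ≈ 6.6667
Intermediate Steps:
H(c, f) = 0 (H(c, f) = 4 - 4 = 0)
E(t) = 4/9 (E(t) = -1/9*(-4) = 4/9)
F = 15 (F = 5*3 = 15)
E(L(p(r, H(-1, -4))))*F = (4/9)*15 = 20/3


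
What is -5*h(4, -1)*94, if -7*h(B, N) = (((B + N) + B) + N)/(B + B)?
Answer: 705/14 ≈ 50.357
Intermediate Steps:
h(B, N) = -(2*B + 2*N)/(14*B) (h(B, N) = -(((B + N) + B) + N)/(7*(B + B)) = -((N + 2*B) + N)/(7*(2*B)) = -(2*B + 2*N)*1/(2*B)/7 = -(2*B + 2*N)/(14*B))
-5*h(4, -1)*94 = -5*(-1*4 - 1*(-1))/(7*4)*94 = -5*(-4 + 1)/(7*4)*94 = -5*(-3)/(7*4)*94 = -5*(-3/28)*94 = (15/28)*94 = 705/14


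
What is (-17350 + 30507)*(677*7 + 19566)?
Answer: 319780885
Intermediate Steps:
(-17350 + 30507)*(677*7 + 19566) = 13157*(4739 + 19566) = 13157*24305 = 319780885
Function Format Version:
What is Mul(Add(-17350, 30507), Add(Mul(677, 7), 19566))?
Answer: 319780885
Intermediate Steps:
Mul(Add(-17350, 30507), Add(Mul(677, 7), 19566)) = Mul(13157, Add(4739, 19566)) = Mul(13157, 24305) = 319780885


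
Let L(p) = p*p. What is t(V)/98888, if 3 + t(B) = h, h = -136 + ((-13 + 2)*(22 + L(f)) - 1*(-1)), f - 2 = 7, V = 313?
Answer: -1271/98888 ≈ -0.012853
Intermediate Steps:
f = 9 (f = 2 + 7 = 9)
L(p) = p²
h = -1268 (h = -136 + ((-13 + 2)*(22 + 9²) - 1*(-1)) = -136 + (-11*(22 + 81) + 1) = -136 + (-11*103 + 1) = -136 + (-1133 + 1) = -136 - 1132 = -1268)
t(B) = -1271 (t(B) = -3 - 1268 = -1271)
t(V)/98888 = -1271/98888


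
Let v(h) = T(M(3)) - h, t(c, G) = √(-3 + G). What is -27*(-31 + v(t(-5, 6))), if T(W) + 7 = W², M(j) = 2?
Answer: 918 + 27*√3 ≈ 964.77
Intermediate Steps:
T(W) = -7 + W²
v(h) = -3 - h (v(h) = (-7 + 2²) - h = (-7 + 4) - h = -3 - h)
-27*(-31 + v(t(-5, 6))) = -27*(-31 + (-3 - √(-3 + 6))) = -27*(-31 + (-3 - √3)) = -27*(-34 - √3) = 918 + 27*√3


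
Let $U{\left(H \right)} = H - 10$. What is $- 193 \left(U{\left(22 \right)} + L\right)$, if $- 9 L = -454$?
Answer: $- \frac{108466}{9} \approx -12052.0$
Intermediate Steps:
$L = \frac{454}{9}$ ($L = \left(- \frac{1}{9}\right) \left(-454\right) = \frac{454}{9} \approx 50.444$)
$U{\left(H \right)} = -10 + H$ ($U{\left(H \right)} = H - 10 = -10 + H$)
$- 193 \left(U{\left(22 \right)} + L\right) = - 193 \left(\left(-10 + 22\right) + \frac{454}{9}\right) = - 193 \left(12 + \frac{454}{9}\right) = \left(-193\right) \frac{562}{9} = - \frac{108466}{9}$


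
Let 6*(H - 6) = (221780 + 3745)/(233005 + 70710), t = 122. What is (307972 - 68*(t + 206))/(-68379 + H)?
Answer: -34704662648/8306347243 ≈ -4.1781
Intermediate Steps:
H = 743951/121486 (H = 6 + ((221780 + 3745)/(233005 + 70710))/6 = 6 + (225525/303715)/6 = 6 + (225525*(1/303715))/6 = 6 + (⅙)*(45105/60743) = 6 + 15035/121486 = 743951/121486 ≈ 6.1238)
(307972 - 68*(t + 206))/(-68379 + H) = (307972 - 68*(122 + 206))/(-68379 + 743951/121486) = (307972 - 68*328)/(-8306347243/121486) = (307972 - 22304)*(-121486/8306347243) = 285668*(-121486/8306347243) = -34704662648/8306347243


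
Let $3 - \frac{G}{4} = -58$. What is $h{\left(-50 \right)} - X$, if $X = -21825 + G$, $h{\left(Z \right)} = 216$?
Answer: $21797$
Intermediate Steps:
$G = 244$ ($G = 12 - -232 = 12 + 232 = 244$)
$X = -21581$ ($X = -21825 + 244 = -21581$)
$h{\left(-50 \right)} - X = 216 - -21581 = 216 + 21581 = 21797$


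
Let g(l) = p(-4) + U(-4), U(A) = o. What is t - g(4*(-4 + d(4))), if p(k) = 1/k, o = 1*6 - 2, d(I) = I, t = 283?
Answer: 1117/4 ≈ 279.25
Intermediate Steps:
o = 4 (o = 6 - 2 = 4)
p(k) = 1/k
U(A) = 4
g(l) = 15/4 (g(l) = 1/(-4) + 4 = -¼ + 4 = 15/4)
t - g(4*(-4 + d(4))) = 283 - 1*15/4 = 283 - 15/4 = 1117/4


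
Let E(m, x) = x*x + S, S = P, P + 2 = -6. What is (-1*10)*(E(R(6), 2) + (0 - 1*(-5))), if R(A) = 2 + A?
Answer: -10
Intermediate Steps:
P = -8 (P = -2 - 6 = -8)
S = -8
E(m, x) = -8 + x² (E(m, x) = x*x - 8 = x² - 8 = -8 + x²)
(-1*10)*(E(R(6), 2) + (0 - 1*(-5))) = (-1*10)*((-8 + 2²) + (0 - 1*(-5))) = -10*((-8 + 4) + (0 + 5)) = -10*(-4 + 5) = -10*1 = -10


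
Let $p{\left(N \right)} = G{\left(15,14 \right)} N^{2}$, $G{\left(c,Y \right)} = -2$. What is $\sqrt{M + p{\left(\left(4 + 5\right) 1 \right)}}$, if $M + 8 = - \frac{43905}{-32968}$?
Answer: $\frac{i \sqrt{45830918510}}{16484} \approx 12.987 i$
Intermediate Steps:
$M = - \frac{219839}{32968}$ ($M = -8 - \frac{43905}{-32968} = -8 - - \frac{43905}{32968} = -8 + \frac{43905}{32968} = - \frac{219839}{32968} \approx -6.6683$)
$p{\left(N \right)} = - 2 N^{2}$
$\sqrt{M + p{\left(\left(4 + 5\right) 1 \right)}} = \sqrt{- \frac{219839}{32968} - 2 \left(\left(4 + 5\right) 1\right)^{2}} = \sqrt{- \frac{219839}{32968} - 2 \left(9 \cdot 1\right)^{2}} = \sqrt{- \frac{219839}{32968} - 2 \cdot 9^{2}} = \sqrt{- \frac{219839}{32968} - 162} = \sqrt{- \frac{5560655}{32968}} = \frac{i \sqrt{45830918510}}{16484}$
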